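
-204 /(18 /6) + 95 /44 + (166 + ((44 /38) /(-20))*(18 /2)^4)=-1169097 /4180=-279.69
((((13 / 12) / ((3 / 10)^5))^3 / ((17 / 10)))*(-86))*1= -29522187500000000000 / 6586148313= -4482466245.37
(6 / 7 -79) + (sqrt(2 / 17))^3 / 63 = -78.14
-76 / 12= -19 / 3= -6.33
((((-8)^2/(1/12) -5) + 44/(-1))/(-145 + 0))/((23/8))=-5752/3335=-1.72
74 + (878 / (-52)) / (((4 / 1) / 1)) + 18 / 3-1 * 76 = -23 / 104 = -0.22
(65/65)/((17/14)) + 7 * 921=6447.82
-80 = -80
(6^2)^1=36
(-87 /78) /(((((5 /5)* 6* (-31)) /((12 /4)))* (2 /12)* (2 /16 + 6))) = 348 /19747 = 0.02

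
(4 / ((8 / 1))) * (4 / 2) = 1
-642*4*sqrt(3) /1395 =-856*sqrt(3) /465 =-3.19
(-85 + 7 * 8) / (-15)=29 / 15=1.93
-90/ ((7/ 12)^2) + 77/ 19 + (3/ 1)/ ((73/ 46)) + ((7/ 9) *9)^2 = -14241426/ 67963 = -209.55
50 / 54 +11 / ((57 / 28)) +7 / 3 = 4444 / 513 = 8.66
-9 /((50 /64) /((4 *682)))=-785664 /25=-31426.56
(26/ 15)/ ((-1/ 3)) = -26/ 5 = -5.20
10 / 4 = 5 / 2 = 2.50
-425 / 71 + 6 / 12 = -779 / 142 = -5.49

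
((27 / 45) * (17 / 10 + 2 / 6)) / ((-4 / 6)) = -183 / 100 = -1.83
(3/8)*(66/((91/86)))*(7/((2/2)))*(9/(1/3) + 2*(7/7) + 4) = 140481/26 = 5403.12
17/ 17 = 1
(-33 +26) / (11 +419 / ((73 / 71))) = -511 / 30552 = -0.02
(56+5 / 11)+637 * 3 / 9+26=9728 / 33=294.79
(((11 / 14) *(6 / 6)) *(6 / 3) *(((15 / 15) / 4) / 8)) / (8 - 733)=-11 / 162400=-0.00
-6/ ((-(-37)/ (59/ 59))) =-6/ 37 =-0.16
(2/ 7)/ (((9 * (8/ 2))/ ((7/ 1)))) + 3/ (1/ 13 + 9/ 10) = 7147/ 2286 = 3.13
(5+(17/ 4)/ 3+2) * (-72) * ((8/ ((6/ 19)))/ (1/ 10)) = -153520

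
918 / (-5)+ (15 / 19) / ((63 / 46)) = -365132 / 1995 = -183.02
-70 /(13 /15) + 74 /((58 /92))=36.61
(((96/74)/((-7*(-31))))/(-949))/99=-16/251444193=-0.00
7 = 7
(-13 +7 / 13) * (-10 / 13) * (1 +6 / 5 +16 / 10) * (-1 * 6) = -36936 / 169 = -218.56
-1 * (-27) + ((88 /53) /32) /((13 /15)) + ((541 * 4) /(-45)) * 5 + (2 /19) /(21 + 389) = -20615396141 /96611580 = -213.38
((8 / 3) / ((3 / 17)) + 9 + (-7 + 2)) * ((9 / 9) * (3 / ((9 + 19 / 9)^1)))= 129 / 25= 5.16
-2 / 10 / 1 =-1 / 5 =-0.20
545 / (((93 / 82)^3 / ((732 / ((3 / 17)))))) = 1246455582880 / 804357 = 1549629.81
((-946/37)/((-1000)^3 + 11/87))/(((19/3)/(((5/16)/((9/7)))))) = 68585/69898285705448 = 0.00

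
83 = 83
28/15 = 1.87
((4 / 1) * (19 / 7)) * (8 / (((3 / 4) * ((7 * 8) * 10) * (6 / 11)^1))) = 836 / 2205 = 0.38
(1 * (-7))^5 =-16807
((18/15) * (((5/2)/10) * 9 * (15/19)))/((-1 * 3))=-27/38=-0.71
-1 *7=-7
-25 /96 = -0.26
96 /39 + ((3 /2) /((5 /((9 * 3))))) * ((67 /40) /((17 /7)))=711457 /88400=8.05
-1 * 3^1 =-3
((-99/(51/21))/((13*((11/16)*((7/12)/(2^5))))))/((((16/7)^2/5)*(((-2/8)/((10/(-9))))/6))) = -1411200/221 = -6385.52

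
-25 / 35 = -5 / 7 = -0.71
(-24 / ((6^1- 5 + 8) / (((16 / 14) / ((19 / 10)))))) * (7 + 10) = -10880 / 399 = -27.27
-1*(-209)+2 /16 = 1673 /8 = 209.12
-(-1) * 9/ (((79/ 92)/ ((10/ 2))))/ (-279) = -460/ 2449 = -0.19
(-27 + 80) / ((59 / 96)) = 5088 / 59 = 86.24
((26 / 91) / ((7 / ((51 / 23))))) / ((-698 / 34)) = -1734 / 393323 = -0.00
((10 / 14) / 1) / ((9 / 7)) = 5 / 9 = 0.56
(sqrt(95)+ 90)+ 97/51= sqrt(95)+ 4687/51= 101.65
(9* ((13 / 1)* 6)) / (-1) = -702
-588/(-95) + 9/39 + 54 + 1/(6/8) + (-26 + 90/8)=696593/14820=47.00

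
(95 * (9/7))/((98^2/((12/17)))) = 2565/285719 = 0.01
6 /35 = 0.17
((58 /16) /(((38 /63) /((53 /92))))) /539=13833 /2153536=0.01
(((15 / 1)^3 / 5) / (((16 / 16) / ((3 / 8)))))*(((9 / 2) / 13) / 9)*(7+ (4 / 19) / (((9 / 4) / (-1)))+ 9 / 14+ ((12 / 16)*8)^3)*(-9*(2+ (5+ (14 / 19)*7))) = -35763203025 / 150176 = -238141.93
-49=-49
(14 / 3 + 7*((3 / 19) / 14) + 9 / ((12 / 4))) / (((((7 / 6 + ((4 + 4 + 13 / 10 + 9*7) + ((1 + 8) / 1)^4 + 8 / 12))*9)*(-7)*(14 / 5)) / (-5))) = 110375 / 3335746932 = 0.00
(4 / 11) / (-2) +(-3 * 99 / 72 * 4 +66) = 1085 / 22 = 49.32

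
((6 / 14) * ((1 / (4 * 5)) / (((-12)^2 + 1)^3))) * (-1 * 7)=-3 / 60972500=-0.00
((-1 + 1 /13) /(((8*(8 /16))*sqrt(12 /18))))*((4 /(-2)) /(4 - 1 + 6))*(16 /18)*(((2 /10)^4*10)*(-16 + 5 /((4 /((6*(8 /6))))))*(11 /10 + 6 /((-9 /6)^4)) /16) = -617*sqrt(6) /1974375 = -0.00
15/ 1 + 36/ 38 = 303/ 19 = 15.95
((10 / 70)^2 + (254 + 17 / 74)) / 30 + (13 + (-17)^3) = -532100089 / 108780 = -4891.52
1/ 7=0.14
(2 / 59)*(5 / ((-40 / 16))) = -4 / 59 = -0.07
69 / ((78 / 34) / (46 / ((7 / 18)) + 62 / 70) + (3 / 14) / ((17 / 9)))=22832054 / 43909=519.99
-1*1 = -1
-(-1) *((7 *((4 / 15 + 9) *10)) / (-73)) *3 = -26.66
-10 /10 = -1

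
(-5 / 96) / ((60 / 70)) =-35 / 576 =-0.06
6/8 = 3/4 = 0.75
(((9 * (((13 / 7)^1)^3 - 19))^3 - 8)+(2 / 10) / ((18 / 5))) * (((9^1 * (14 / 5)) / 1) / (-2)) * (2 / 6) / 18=1057921985861801 / 3112992540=339840.84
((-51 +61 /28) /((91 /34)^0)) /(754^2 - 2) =-1367 /15918392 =-0.00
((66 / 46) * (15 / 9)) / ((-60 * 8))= -11 / 2208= -0.00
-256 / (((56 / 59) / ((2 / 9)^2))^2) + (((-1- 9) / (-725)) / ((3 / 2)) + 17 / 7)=81335027 / 46615905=1.74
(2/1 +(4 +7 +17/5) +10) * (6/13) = 792/65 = 12.18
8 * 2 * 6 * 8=768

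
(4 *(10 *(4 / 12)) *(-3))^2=1600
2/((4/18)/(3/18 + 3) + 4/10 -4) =-285/503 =-0.57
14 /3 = 4.67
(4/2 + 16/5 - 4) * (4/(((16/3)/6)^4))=7.69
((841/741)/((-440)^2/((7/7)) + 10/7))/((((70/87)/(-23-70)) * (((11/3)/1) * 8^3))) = -6804531/18852380518400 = -0.00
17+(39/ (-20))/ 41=13901/ 820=16.95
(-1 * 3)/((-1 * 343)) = 3/343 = 0.01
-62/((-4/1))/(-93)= -1/6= -0.17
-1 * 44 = -44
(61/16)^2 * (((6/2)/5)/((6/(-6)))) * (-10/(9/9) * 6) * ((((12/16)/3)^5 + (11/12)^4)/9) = 218218045/5308416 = 41.11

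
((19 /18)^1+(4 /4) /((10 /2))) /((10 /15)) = 113 /60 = 1.88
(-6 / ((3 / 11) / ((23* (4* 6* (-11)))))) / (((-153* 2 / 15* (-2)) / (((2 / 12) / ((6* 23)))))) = 3.95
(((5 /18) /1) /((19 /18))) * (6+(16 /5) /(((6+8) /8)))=274 /133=2.06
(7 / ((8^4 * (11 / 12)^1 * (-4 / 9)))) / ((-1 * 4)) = 189 / 180224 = 0.00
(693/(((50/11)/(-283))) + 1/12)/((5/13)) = -168269777/1500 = -112179.85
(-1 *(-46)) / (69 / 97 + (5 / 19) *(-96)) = -84778 / 45249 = -1.87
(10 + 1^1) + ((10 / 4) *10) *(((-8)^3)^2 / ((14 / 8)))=26214477 / 7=3744925.29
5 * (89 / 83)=445 / 83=5.36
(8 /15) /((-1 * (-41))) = 8 /615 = 0.01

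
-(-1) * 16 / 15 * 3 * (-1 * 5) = -16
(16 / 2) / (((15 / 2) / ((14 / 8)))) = 28 / 15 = 1.87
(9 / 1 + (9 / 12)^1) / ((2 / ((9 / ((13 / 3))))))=81 / 8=10.12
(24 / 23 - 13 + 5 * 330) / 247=6.63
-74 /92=-37 /46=-0.80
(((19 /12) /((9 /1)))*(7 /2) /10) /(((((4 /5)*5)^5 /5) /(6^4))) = 399 /1024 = 0.39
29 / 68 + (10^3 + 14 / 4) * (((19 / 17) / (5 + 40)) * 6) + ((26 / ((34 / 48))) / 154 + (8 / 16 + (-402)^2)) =4234738203 / 26180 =161754.71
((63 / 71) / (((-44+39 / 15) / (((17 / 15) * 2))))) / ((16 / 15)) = -595 / 13064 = -0.05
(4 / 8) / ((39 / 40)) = 20 / 39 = 0.51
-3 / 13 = -0.23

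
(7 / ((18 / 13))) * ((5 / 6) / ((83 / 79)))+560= 5055785 / 8964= 564.01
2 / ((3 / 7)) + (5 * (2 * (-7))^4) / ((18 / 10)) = 960442 / 9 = 106715.78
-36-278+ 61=-253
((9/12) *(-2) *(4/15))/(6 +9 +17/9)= -0.02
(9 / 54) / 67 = 1 / 402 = 0.00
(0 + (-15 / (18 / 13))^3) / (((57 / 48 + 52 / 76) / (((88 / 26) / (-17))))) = 35321000 / 261171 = 135.24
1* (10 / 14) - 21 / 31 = 8 / 217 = 0.04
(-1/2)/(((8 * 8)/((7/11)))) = -7/1408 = -0.00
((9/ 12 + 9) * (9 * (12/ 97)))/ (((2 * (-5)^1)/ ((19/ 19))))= -1053/ 970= -1.09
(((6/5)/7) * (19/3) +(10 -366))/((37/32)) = -397504/1295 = -306.95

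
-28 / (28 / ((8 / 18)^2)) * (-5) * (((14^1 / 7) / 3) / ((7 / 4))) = 640 / 1701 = 0.38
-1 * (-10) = 10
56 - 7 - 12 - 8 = 29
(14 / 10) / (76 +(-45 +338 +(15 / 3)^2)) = 7 / 1970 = 0.00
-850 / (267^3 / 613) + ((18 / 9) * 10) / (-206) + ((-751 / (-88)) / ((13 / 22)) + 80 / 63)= 11123823065213 / 713628839196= 15.59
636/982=318/491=0.65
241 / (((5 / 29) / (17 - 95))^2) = 1233111204 / 25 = 49324448.16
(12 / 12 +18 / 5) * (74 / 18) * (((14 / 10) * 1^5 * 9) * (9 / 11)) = 53613 / 275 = 194.96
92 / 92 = 1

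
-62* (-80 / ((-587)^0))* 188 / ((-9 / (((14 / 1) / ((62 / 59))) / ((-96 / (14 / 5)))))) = 1087016 / 27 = 40259.85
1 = 1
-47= -47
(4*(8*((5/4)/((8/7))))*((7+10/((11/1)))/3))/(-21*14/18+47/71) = -216195/36718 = -5.89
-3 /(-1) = 3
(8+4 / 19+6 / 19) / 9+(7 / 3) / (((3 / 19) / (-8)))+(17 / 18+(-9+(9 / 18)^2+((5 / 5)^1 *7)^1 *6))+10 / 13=-731911 / 8892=-82.31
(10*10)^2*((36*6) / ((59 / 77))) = 166320000 / 59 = 2818983.05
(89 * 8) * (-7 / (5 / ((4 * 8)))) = -159488 / 5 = -31897.60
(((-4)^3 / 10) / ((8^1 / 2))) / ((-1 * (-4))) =-0.40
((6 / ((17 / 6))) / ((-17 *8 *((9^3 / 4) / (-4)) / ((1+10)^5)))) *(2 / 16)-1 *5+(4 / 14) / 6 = 315845 / 163863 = 1.93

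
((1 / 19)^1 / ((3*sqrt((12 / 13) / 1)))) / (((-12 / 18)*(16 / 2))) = -sqrt(39) / 1824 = -0.00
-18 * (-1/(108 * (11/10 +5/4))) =10/141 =0.07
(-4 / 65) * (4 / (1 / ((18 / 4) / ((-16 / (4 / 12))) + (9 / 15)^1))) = -81 / 650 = -0.12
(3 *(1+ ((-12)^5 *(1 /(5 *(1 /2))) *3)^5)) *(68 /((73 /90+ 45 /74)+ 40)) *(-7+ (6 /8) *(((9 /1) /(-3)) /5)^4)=2174037904728798238893903131237216216517 /26938671875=80703232691526231335185420000.00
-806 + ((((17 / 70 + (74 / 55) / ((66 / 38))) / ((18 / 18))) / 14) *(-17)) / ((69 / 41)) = -3960429059 / 4909212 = -806.73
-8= -8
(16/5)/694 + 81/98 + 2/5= 209331/170030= 1.23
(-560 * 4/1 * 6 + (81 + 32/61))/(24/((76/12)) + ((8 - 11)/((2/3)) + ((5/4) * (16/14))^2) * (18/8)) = 6069129416/792207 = 7661.04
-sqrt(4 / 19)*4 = -8*sqrt(19) / 19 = -1.84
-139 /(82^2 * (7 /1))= -139 /47068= -0.00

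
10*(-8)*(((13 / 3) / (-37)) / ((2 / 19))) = 9880 / 111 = 89.01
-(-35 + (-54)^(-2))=102059/2916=35.00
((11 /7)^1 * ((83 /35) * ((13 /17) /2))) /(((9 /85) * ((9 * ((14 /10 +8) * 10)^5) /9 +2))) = 11869 /6473033479332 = 0.00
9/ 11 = 0.82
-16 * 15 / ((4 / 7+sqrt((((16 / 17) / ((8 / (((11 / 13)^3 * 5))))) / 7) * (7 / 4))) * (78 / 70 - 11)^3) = 0.29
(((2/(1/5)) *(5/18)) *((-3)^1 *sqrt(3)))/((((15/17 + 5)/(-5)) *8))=85 *sqrt(3)/96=1.53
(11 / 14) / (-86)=-11 / 1204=-0.01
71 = 71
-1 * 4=-4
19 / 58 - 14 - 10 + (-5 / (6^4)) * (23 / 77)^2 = -5275131721 / 222835536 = -23.67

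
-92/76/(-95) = 23/1805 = 0.01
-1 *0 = 0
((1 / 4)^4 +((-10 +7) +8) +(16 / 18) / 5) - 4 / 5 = 50477 / 11520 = 4.38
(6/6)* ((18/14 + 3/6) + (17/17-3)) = -0.21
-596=-596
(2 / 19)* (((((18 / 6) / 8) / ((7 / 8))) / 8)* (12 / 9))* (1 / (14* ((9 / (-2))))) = -1 / 8379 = -0.00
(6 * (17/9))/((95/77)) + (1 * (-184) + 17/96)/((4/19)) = -31517731/36480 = -863.97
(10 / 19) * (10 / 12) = 25 / 57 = 0.44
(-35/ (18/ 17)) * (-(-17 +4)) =-7735/ 18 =-429.72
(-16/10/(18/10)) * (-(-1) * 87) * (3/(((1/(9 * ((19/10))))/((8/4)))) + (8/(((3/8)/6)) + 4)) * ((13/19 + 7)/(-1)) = 13243952/95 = 139410.02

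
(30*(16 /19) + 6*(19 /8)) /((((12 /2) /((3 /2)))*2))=3003 /608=4.94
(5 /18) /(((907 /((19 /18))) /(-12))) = -95 /24489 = -0.00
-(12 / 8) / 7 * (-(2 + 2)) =6 / 7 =0.86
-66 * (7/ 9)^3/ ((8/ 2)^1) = -3773/ 486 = -7.76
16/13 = 1.23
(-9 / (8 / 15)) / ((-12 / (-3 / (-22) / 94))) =135 / 66176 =0.00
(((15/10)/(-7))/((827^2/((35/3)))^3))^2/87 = 37515625/2884897434312924335930002123763988413148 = 0.00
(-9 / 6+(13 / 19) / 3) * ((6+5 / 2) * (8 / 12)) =-2465 / 342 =-7.21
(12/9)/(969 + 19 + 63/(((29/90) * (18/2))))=58/43923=0.00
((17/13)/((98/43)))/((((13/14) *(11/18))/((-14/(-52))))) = 6579/24167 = 0.27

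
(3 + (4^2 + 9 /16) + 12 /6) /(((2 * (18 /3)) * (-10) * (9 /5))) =-115 /1152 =-0.10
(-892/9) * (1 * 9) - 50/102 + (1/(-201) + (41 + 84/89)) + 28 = -822.55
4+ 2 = 6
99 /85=1.16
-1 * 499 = -499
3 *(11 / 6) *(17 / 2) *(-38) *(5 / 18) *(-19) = 337535 / 36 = 9375.97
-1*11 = -11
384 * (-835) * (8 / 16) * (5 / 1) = -801600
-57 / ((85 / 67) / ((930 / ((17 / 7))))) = -4972338 / 289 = -17205.32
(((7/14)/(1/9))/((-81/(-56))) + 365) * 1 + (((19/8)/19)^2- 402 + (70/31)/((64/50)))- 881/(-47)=-11215891/839232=-13.36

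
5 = 5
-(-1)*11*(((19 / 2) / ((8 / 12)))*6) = 1881 / 2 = 940.50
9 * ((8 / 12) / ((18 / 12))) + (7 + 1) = 12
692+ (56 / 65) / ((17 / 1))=692.05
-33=-33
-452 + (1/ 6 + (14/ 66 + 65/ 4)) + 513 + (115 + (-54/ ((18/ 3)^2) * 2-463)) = -36085/ 132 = -273.37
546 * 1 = 546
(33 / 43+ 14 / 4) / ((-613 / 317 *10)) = -116339 / 527180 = -0.22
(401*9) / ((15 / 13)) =15639 / 5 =3127.80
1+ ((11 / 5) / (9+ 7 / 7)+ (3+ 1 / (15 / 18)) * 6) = 1321 / 50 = 26.42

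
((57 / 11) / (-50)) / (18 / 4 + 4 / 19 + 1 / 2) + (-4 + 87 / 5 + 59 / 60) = 521393 / 36300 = 14.36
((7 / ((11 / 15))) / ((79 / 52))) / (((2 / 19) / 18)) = 933660 / 869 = 1074.41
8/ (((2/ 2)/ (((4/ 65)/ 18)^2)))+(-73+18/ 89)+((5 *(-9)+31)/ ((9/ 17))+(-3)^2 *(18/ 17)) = -46452014059/ 517786425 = -89.71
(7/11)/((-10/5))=-7/22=-0.32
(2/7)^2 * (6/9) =8/147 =0.05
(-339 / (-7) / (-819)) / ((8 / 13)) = -113 / 1176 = -0.10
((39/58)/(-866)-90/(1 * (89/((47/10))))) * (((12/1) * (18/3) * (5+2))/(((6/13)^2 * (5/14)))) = -35194109223/1117573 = -31491.55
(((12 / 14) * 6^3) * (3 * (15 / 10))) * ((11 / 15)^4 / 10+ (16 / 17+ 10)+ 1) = 3708635292 / 371875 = 9972.80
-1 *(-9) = 9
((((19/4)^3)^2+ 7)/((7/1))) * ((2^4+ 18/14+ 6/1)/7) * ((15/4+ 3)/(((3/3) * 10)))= 207175107753/56197120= 3686.58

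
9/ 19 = 0.47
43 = 43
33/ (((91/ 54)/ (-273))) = -5346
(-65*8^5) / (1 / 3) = -6389760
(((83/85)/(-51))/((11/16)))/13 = -1328/619905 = -0.00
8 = 8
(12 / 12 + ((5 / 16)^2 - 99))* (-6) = 75189 / 128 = 587.41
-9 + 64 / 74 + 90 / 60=-491 / 74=-6.64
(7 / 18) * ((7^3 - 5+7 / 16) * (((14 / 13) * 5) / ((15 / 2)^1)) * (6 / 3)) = 88445 / 468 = 188.99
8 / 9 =0.89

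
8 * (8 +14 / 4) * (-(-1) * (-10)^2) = 9200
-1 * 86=-86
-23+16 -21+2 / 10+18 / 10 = -26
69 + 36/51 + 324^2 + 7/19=33929882/323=105046.07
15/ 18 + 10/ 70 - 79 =-3277/ 42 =-78.02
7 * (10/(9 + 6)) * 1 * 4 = 56/3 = 18.67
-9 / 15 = -0.60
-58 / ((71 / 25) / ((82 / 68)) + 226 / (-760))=-4518200 / 160299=-28.19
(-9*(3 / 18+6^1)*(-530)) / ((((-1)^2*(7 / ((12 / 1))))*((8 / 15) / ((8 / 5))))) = 1058940 / 7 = 151277.14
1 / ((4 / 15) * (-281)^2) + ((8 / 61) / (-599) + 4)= 4.00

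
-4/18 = -2/9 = -0.22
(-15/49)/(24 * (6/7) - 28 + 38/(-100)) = 250/6377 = 0.04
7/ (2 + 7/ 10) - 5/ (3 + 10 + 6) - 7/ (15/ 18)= -15571/ 2565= -6.07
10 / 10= 1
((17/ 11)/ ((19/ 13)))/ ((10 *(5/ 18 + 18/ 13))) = 25857/ 406505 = 0.06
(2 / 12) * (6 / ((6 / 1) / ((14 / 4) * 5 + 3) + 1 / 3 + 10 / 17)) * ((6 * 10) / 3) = 41820 / 2539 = 16.47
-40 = -40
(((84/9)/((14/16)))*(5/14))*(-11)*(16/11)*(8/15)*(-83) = 169984/63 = 2698.16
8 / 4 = 2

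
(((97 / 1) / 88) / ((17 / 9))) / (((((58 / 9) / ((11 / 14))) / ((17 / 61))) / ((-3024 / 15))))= -70713 / 17690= -4.00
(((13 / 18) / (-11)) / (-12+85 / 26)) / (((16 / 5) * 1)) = 845 / 359568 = 0.00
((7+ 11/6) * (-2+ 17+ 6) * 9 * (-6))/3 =-3339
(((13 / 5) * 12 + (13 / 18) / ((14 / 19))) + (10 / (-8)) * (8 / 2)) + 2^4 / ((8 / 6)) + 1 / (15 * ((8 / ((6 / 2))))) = 98797 / 2520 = 39.21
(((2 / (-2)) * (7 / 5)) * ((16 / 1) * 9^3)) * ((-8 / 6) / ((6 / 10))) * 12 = 435456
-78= -78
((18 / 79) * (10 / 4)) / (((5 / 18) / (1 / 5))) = 0.41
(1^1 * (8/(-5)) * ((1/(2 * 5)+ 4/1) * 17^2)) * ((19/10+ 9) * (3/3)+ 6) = -4004962/125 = -32039.70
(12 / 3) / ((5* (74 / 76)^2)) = 5776 / 6845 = 0.84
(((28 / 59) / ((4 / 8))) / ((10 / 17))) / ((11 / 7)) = 1.03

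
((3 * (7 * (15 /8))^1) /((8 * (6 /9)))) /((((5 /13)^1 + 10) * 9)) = 91 /1152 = 0.08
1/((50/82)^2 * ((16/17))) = 28577/10000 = 2.86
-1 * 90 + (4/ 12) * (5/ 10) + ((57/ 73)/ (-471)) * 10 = -6178619/ 68766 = -89.85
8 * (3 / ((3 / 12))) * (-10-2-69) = -7776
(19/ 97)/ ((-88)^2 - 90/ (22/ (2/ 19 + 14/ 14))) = 3971/ 156902447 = 0.00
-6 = -6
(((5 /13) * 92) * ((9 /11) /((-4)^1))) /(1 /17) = -17595 /143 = -123.04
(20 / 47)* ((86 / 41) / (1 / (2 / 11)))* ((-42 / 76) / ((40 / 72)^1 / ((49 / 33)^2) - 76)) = 86724120 / 73247272153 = 0.00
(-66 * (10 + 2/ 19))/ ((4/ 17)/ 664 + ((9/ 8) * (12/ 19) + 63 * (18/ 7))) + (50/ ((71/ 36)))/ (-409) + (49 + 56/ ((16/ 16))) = 290305258653/ 2878897421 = 100.84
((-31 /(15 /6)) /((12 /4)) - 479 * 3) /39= -36.95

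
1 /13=0.08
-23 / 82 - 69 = -5681 / 82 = -69.28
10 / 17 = 0.59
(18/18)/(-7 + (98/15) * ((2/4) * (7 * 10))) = 0.00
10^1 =10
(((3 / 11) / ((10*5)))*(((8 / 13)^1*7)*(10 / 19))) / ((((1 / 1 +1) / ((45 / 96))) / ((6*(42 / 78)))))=1323 / 141284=0.01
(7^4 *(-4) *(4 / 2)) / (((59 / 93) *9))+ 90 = -579518 / 177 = -3274.11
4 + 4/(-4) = 3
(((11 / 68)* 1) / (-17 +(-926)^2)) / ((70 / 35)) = 11 / 116614424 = 0.00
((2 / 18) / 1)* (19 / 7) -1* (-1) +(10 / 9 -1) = 89 / 63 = 1.41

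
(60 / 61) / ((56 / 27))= 405 / 854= 0.47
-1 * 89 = -89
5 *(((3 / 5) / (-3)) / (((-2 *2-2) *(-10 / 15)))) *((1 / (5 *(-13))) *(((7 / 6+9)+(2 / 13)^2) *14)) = 72331 / 131820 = 0.55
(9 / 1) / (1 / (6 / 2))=27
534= 534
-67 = -67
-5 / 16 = -0.31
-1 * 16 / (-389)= 16 / 389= 0.04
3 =3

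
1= 1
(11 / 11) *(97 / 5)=97 / 5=19.40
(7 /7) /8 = 1 /8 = 0.12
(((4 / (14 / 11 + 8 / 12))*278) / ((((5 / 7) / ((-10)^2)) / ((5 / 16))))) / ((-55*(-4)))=14595 / 128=114.02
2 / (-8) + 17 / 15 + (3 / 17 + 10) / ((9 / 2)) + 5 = 8.14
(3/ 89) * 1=3/ 89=0.03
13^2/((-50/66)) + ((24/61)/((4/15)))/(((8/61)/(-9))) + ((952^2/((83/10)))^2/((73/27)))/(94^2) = 55407588675472191/111089947300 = 498763.30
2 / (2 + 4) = 1 / 3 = 0.33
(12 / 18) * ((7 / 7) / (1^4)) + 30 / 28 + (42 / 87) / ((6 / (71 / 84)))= 13199 / 7308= 1.81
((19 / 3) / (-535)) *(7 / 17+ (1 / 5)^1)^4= -138920704 / 83782003125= -0.00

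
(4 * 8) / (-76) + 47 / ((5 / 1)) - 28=-1807 / 95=-19.02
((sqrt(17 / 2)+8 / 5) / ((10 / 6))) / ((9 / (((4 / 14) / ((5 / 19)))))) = 304 / 2625+19 * sqrt(34) / 525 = 0.33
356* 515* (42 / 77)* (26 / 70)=2860104 / 77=37144.21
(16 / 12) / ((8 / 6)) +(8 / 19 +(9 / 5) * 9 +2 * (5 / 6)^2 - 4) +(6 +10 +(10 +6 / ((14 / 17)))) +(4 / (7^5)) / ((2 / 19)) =1388080679 / 28739970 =48.30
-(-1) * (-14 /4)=-7 /2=-3.50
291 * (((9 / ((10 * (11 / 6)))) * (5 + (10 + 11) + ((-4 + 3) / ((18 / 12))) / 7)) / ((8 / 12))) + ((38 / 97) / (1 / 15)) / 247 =2694899694 / 485485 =5550.94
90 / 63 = 10 / 7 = 1.43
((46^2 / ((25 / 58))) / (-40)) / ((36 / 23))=-352843 / 4500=-78.41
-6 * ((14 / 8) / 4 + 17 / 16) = -9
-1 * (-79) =79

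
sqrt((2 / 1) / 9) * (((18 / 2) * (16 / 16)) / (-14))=-3 * sqrt(2) / 14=-0.30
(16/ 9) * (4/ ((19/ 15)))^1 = 320/ 57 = 5.61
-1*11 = -11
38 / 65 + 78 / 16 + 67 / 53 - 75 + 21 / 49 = -13089171 / 192920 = -67.85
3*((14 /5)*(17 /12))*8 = 476 /5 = 95.20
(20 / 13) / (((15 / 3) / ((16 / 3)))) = 64 / 39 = 1.64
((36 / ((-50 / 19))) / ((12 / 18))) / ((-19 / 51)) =55.08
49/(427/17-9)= 833/274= 3.04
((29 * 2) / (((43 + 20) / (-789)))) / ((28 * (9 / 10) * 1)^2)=-190675 / 166698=-1.14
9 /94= 0.10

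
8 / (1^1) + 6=14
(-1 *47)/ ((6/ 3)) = -47/ 2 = -23.50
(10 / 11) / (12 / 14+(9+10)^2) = 70 / 27863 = 0.00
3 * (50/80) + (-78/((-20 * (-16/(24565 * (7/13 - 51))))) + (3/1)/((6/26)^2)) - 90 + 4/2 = 7250873/24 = 302119.71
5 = 5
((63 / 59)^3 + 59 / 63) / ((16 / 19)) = 264768059 / 103511016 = 2.56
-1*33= -33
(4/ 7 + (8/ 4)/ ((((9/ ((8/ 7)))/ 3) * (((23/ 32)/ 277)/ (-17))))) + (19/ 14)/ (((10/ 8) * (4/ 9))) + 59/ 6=-12024013/ 2415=-4978.89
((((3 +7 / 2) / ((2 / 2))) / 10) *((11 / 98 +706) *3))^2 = 7283310935121 / 3841600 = 1895905.60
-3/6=-1/2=-0.50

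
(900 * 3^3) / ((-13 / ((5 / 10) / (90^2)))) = -3 / 26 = -0.12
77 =77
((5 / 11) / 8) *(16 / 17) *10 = 100 / 187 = 0.53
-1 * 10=-10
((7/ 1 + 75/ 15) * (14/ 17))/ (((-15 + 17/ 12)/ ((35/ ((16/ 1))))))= -4410/ 2771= -1.59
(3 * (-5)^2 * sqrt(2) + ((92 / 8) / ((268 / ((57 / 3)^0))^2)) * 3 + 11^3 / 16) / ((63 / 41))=489941267 / 9049824 + 1025 * sqrt(2) / 21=123.17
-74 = -74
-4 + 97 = 93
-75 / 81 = -25 / 27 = -0.93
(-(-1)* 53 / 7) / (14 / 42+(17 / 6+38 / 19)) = 1.47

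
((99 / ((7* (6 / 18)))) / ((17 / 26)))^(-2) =14161 / 59629284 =0.00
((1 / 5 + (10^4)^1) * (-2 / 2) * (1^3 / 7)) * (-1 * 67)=478581 / 5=95716.20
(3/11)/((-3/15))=-15/11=-1.36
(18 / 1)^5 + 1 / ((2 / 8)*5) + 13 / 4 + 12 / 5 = 37791489 / 20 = 1889574.45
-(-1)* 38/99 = 38/99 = 0.38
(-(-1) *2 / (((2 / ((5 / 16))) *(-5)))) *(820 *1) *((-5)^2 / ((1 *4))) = -320.31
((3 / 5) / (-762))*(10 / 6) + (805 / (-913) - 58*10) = -404123803 / 695706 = -580.88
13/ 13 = 1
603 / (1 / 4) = 2412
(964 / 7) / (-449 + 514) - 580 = -262936 / 455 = -577.88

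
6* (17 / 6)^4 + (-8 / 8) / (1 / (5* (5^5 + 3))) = -3294719 / 216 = -15253.33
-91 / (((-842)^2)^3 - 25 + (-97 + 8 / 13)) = -1183 / 4632505048711087894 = -0.00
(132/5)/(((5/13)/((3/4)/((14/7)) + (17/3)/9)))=31031/450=68.96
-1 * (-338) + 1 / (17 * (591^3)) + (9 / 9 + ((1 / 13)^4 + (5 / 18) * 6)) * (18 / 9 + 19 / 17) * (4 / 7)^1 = 240470188089417253 / 701589067886889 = 342.75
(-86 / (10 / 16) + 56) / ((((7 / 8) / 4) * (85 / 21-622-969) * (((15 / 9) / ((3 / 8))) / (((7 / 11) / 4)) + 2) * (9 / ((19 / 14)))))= 4896 / 4135055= 0.00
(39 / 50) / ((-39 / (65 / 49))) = -13 / 490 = -0.03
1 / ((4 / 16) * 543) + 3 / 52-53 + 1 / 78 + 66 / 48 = -970323 / 18824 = -51.55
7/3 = 2.33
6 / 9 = 2 / 3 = 0.67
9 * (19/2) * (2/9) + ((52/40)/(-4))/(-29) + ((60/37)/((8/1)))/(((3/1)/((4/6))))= 2453683/128760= 19.06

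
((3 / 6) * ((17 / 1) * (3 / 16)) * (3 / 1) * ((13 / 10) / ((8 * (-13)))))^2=23409 / 6553600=0.00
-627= -627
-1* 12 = -12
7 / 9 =0.78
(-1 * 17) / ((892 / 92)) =-391 / 223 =-1.75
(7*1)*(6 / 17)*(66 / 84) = 33 / 17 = 1.94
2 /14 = 1 /7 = 0.14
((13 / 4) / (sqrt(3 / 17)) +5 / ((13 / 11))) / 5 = 11 / 13 +13 * sqrt(51) / 60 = 2.39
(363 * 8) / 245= 2904 / 245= 11.85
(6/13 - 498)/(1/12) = -77616/13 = -5970.46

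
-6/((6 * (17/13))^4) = -28561/18040536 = -0.00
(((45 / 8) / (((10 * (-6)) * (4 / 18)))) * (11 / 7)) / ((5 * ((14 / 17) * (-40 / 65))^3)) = 3205776717 / 3147038720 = 1.02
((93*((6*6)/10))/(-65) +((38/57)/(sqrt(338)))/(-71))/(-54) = 0.10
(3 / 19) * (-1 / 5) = -3 / 95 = -0.03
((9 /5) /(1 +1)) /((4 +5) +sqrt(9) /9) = 27 /280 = 0.10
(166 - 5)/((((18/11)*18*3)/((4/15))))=1771/3645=0.49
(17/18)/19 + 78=26693/342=78.05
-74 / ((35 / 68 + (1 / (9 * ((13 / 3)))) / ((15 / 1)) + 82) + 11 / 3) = -2943720 / 3428363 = -0.86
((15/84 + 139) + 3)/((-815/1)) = -3981/22820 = -0.17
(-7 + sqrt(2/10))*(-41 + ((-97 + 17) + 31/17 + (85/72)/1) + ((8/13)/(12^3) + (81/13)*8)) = 5693065/11934 -162659*sqrt(5)/11934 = 446.57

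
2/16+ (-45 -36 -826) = -7255/8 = -906.88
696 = 696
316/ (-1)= -316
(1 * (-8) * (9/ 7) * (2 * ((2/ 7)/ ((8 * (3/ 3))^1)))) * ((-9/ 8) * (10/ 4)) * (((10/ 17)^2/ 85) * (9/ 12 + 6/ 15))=9315/ 962948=0.01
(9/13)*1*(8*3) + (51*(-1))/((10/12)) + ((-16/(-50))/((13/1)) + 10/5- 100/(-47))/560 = -14665899/329000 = -44.58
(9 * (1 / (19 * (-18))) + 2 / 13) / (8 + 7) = 21 / 2470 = 0.01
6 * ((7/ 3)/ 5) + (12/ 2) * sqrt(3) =14/ 5 + 6 * sqrt(3) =13.19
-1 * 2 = -2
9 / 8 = 1.12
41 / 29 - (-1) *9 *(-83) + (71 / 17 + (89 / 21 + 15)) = -7476643 / 10353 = -722.17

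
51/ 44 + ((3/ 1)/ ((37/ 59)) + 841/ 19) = 1552973/ 30932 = 50.21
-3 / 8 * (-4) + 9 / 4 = 15 / 4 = 3.75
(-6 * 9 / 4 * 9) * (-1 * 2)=243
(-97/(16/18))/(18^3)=-97/5184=-0.02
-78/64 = -39/32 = -1.22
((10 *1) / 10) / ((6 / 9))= 3 / 2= 1.50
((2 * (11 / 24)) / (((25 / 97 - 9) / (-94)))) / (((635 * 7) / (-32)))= -50149 / 706755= -0.07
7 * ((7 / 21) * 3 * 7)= 49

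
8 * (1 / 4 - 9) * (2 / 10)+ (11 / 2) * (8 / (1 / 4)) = 162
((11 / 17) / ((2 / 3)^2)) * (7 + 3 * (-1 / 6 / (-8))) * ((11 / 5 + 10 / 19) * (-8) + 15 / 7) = -146314773 / 723520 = -202.23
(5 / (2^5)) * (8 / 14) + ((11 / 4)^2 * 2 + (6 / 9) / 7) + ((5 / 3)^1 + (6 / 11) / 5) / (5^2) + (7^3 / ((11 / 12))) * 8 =173760227 / 57750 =3008.84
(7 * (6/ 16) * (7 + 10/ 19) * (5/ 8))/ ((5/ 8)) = 3003/ 152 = 19.76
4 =4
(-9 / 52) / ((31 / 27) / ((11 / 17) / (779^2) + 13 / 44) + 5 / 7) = -228125098845 / 6063468857212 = -0.04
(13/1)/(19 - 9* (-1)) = 13/28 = 0.46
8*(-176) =-1408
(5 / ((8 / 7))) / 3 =35 / 24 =1.46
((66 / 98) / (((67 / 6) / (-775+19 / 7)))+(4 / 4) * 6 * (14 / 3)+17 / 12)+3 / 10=-23248157 / 1378860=-16.86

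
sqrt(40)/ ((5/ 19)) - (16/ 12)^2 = -16/ 9+38 * sqrt(10)/ 5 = 22.26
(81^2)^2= 43046721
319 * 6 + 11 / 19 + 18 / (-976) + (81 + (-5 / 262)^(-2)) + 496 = 1214010893 / 231800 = 5237.32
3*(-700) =-2100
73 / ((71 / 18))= 1314 / 71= 18.51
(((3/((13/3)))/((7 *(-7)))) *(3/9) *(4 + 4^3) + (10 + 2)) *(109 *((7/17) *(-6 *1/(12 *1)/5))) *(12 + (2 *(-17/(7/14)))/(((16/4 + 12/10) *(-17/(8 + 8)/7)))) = -103478496/20111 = -5145.37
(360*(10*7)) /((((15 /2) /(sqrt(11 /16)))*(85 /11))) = 1848*sqrt(11) /17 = 360.54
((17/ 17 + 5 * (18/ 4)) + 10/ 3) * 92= 7406/ 3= 2468.67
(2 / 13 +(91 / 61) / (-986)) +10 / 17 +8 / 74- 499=-14411630369 / 28930226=-498.15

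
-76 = -76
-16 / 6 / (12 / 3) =-0.67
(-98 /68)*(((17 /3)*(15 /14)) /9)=-35 /36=-0.97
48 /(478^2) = 12 /57121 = 0.00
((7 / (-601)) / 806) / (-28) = 1 / 1937624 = 0.00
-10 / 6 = -5 / 3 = -1.67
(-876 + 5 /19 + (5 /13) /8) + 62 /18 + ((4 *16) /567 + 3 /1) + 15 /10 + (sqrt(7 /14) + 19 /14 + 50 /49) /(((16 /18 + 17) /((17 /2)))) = -1094115962951 /1262681784 + 153 *sqrt(2) /644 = -866.17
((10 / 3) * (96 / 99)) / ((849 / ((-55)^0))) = 320 / 84051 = 0.00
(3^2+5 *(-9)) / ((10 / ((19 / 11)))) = -342 / 55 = -6.22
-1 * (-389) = 389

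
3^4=81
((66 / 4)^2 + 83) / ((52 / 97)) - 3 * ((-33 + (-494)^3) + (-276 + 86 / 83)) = 6243748971463 / 17264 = 361662938.57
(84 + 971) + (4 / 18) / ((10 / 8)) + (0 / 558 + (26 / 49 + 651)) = 3763292 / 2205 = 1706.71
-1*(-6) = 6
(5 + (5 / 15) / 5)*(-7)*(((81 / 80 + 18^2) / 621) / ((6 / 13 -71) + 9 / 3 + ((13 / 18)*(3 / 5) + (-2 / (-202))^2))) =0.28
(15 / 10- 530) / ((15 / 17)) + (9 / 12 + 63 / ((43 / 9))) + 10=-1483579 / 2580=-575.03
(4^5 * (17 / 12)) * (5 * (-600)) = -4352000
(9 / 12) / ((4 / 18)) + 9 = 12.38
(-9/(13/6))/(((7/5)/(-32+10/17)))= 144180/1547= 93.20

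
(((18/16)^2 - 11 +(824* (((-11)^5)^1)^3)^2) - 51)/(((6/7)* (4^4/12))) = 5307780959003898948395550487218272896439/8192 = 647922480347155633349066200000000000.00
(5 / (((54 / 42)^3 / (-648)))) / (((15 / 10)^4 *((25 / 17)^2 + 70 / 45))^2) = -293352478720 / 68182087689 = -4.30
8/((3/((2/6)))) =0.89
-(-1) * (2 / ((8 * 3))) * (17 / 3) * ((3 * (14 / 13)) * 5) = 595 / 78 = 7.63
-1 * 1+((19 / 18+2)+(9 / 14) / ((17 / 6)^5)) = 368372819 / 178901982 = 2.06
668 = 668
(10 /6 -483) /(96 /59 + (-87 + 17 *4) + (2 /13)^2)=14398124 /518967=27.74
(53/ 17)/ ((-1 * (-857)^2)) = -53/ 12485633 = -0.00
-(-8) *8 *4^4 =16384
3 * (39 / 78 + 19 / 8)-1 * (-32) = 325 / 8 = 40.62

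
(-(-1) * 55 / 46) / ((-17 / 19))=-1.34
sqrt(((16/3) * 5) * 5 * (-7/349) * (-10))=20 * sqrt(73290)/1047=5.17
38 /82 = 19 /41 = 0.46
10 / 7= 1.43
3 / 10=0.30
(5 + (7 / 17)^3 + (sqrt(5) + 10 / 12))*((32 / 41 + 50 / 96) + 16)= 140.82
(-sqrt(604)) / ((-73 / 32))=64*sqrt(151) / 73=10.77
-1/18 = -0.06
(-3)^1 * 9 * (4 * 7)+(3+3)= -750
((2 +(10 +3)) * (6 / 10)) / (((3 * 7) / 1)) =3 / 7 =0.43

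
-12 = -12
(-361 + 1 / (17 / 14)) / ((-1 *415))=6123 / 7055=0.87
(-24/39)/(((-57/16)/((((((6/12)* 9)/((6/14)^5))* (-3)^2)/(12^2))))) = 67228/20007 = 3.36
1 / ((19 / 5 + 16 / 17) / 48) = 4080 / 403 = 10.12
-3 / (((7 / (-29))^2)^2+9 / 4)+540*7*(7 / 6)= 28105849158 / 6375133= 4408.67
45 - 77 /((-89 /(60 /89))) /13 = 45.04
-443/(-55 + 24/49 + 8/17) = 369019/45015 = 8.20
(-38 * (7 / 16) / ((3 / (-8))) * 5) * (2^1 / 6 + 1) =2660 / 9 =295.56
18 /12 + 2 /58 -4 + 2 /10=-657 /290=-2.27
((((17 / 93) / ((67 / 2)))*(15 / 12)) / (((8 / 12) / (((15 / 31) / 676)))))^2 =1625625 / 30311662399592704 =0.00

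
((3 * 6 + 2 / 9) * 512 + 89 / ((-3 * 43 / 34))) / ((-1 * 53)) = -3601546 / 20511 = -175.59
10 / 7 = 1.43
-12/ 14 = -6/ 7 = -0.86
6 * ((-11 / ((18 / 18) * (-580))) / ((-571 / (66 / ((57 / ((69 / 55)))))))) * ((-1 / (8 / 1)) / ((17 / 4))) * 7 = 15939 / 267427850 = 0.00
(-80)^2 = 6400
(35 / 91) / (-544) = -5 / 7072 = -0.00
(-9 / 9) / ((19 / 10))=-10 / 19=-0.53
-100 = -100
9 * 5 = 45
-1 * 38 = -38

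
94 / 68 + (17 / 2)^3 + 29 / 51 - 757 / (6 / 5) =-2007 / 136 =-14.76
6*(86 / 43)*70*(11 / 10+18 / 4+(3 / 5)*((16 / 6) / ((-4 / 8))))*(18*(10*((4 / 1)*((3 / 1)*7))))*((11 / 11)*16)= 487710720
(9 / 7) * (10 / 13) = 90 / 91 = 0.99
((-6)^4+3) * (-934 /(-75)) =16176.88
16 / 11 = 1.45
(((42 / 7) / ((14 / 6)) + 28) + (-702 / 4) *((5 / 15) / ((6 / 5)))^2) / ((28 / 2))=2861 / 2352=1.22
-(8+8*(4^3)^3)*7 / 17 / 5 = -2936024 / 17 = -172707.29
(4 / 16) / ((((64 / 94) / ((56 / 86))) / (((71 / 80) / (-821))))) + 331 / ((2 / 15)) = 224357602241 / 90375680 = 2482.50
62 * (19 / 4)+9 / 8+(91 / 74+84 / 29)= 2573065 / 8584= 299.75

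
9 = 9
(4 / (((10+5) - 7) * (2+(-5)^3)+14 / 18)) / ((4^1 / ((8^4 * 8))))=-294912 / 8849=-33.33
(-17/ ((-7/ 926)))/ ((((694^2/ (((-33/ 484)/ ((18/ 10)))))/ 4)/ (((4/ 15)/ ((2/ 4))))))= -31484/ 83443437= -0.00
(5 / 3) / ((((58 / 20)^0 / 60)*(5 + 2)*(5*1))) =20 / 7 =2.86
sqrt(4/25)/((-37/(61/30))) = -61/2775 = -0.02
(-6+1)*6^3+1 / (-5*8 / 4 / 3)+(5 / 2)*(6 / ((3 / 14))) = -10103 / 10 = -1010.30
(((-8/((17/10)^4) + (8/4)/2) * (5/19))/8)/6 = 17605/76171152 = 0.00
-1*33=-33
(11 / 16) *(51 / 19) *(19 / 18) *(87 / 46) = 5423 / 1472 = 3.68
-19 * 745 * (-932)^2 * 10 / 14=-61476863600 / 7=-8782409085.71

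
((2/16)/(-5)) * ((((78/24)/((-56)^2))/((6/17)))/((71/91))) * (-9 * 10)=8619/1017856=0.01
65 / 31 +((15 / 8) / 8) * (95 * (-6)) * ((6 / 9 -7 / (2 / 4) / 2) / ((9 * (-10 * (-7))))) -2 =59987 / 41664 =1.44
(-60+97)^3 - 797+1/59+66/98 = 144135692/2891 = 49856.69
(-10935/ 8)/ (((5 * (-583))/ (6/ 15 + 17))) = 190269/ 23320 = 8.16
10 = 10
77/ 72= 1.07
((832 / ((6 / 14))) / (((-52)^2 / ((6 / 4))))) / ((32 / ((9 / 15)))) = 21 / 1040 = 0.02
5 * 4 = 20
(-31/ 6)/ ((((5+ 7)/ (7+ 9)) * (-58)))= 31/ 261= 0.12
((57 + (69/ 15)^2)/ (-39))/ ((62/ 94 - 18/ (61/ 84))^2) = -16061272306/ 4665281330775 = -0.00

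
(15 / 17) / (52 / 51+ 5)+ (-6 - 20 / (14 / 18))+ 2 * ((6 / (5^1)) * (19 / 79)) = -26306433 / 848855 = -30.99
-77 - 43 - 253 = -373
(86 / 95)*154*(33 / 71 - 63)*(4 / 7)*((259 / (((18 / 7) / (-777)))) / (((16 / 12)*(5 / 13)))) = 5127964649808 / 6745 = 760261623.40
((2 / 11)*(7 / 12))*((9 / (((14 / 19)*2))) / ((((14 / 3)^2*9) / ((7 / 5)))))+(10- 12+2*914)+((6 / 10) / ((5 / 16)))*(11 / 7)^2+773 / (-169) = 133078258659 / 72872800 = 1826.17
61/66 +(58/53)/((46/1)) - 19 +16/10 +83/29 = -158537447/11665830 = -13.59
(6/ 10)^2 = 9/ 25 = 0.36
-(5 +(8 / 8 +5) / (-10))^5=-5153632 / 3125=-1649.16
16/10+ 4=28/5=5.60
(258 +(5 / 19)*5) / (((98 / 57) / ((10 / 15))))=4927 / 49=100.55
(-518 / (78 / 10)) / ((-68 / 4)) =2590 / 663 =3.91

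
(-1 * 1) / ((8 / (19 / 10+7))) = -89 / 80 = -1.11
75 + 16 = 91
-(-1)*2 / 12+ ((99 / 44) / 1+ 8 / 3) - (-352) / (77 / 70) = 3901 / 12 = 325.08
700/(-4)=-175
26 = 26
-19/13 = -1.46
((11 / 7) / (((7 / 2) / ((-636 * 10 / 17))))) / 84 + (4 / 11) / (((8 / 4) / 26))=174952 / 64141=2.73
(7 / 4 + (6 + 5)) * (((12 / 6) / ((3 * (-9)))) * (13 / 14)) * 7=-221 / 36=-6.14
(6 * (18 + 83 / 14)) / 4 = 1005 / 28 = 35.89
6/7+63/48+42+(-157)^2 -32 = 2762051/112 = 24661.17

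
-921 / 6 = -153.50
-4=-4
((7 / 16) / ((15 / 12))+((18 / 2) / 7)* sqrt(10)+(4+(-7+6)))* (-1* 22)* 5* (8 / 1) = -7920* sqrt(10) / 7 - 2948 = -6525.89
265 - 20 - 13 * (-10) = 375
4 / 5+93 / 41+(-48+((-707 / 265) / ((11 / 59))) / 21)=-16354358 / 358545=-45.61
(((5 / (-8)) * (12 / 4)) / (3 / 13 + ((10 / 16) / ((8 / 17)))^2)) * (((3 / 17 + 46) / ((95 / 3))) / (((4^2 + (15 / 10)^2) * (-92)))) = 47024640 / 57601115521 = 0.00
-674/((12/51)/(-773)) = 2214258.50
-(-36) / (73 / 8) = 288 / 73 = 3.95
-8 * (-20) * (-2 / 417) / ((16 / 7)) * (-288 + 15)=12740 / 139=91.65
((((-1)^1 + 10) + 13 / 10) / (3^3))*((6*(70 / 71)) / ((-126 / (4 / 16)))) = -103 / 23004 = -0.00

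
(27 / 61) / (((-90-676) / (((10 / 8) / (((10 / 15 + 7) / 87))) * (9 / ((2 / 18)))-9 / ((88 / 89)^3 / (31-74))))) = -655659319743 / 732376595456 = -0.90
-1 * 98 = -98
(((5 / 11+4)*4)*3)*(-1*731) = -429828 / 11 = -39075.27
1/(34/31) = 31/34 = 0.91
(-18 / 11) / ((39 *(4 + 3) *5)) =-6 / 5005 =-0.00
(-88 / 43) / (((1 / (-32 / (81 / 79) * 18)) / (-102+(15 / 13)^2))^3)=-2074353697628906101669888 / 5603925249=-370160843597809.76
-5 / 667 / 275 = -1 / 36685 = -0.00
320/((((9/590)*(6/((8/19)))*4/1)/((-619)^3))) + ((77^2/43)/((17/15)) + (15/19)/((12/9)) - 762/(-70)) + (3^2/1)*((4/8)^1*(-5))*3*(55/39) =-59574814915988607139/682505460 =-87288407796.75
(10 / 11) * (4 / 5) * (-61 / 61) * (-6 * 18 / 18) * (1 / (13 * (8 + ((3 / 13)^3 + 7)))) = 1352 / 60467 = 0.02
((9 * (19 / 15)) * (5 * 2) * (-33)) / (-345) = 1254 / 115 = 10.90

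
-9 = -9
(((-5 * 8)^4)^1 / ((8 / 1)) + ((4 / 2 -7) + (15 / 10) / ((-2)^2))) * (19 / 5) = 48639297 / 40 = 1215982.42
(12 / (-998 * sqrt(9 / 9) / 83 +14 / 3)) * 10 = -3735 / 229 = -16.31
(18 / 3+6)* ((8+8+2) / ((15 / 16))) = 1152 / 5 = 230.40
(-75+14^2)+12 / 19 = 2311 / 19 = 121.63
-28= -28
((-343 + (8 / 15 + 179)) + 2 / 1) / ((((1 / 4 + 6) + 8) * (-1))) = 11.33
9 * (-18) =-162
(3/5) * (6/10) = 9/25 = 0.36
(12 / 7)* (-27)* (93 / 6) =-5022 / 7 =-717.43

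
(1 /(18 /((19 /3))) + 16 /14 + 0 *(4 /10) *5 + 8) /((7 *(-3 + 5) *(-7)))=-0.10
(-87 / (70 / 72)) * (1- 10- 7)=1431.77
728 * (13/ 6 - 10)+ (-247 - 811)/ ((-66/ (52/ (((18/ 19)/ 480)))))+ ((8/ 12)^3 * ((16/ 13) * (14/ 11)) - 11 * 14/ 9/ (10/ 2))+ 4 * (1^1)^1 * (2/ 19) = 152821412606/ 366795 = 416639.85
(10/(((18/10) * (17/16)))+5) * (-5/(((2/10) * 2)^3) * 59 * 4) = -57709375/306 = -188592.73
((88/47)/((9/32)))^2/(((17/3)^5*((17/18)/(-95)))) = -40680161280/53319889921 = -0.76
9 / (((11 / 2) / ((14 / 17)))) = 252 / 187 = 1.35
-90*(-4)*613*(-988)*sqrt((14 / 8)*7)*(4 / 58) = -1526222880 / 29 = -52628375.17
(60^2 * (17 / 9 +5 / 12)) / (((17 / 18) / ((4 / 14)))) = 298800 / 119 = 2510.92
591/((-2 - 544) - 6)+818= 150315/184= 816.93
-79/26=-3.04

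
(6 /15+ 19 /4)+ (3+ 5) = 263 /20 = 13.15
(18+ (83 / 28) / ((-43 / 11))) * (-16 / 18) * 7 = -41518 / 387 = -107.28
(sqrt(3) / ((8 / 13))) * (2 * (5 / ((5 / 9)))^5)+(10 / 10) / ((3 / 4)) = 4 / 3+767637 * sqrt(3) / 4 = 332397.90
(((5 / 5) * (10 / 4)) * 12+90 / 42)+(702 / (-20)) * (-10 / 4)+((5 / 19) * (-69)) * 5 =15483 / 532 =29.10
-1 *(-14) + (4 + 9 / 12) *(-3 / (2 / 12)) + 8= -127 / 2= -63.50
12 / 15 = 4 / 5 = 0.80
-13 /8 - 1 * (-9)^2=-661 /8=-82.62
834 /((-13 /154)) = -128436 /13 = -9879.69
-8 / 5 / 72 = -0.02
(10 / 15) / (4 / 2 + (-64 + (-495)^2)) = 2 / 734889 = 0.00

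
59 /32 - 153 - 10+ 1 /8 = -5153 /32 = -161.03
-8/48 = -1/6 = -0.17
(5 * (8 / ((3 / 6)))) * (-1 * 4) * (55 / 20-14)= 3600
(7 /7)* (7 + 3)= 10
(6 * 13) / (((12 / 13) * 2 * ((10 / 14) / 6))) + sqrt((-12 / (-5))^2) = 3573 / 10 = 357.30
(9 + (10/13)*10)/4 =217/52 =4.17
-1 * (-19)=19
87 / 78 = 29 / 26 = 1.12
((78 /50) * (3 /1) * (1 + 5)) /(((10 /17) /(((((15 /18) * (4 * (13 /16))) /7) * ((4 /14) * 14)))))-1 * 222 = -51843 /350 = -148.12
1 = 1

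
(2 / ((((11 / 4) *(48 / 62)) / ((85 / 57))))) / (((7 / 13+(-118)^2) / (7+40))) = 1609985 / 340496739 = 0.00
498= 498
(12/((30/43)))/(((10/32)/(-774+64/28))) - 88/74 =-275034324/6475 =-42476.34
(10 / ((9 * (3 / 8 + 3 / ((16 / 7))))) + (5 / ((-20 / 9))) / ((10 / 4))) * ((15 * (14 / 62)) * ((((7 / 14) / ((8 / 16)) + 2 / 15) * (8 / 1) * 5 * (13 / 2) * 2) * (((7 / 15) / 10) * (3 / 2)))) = -33.75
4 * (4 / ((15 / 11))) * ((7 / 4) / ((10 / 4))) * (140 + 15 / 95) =1640408 / 1425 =1151.16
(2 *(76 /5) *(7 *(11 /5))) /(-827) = -11704 /20675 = -0.57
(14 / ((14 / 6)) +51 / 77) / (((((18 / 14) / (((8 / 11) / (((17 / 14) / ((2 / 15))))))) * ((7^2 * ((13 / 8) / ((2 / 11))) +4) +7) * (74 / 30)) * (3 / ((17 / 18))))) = 0.00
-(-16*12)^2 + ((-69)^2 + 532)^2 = 27978985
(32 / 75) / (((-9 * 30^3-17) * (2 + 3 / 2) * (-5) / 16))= 1024 / 637919625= 0.00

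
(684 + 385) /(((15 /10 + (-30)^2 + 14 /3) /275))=1763850 /5437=324.42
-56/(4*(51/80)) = -1120/51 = -21.96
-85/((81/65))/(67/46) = -254150/5427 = -46.83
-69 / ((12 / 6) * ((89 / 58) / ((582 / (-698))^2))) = -169446681 / 10840289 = -15.63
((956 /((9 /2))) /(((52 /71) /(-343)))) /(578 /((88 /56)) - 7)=-2613226 /9477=-275.74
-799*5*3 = -11985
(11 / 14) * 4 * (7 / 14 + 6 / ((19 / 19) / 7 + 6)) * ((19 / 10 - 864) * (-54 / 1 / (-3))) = -108391833 / 1505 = -72021.15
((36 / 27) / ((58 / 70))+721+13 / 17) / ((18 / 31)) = 16582985 / 13311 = 1245.81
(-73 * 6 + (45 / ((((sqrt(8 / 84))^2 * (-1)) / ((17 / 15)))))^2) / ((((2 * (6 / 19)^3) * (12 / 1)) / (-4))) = -2618512417 / 1728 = -1515342.83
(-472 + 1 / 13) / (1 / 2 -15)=12270 / 377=32.55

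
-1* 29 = -29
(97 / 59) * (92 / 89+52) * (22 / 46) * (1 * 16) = 1365760 / 2047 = 667.20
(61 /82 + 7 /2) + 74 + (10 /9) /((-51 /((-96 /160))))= 490906 /6273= 78.26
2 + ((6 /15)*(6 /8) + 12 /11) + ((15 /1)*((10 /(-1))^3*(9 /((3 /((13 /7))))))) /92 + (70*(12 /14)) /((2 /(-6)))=-19215247 /17710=-1084.99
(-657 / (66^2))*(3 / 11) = -219 / 5324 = -0.04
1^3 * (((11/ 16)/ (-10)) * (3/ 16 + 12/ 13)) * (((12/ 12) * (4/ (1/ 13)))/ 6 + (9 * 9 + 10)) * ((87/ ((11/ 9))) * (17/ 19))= -23573781/ 48640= -484.66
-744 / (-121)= 744 / 121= 6.15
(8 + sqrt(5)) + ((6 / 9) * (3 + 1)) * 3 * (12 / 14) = sqrt(5) + 104 / 7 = 17.09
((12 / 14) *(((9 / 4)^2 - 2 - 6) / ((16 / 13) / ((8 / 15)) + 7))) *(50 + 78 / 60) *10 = -940329 / 6776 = -138.77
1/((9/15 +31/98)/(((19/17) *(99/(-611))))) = -921690/4663763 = -0.20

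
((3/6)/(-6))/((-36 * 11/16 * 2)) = 1/594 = 0.00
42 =42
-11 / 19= -0.58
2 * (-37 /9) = -74 /9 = -8.22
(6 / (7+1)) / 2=3 / 8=0.38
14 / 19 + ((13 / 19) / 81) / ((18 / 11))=20555 / 27702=0.74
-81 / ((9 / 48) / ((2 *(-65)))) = 56160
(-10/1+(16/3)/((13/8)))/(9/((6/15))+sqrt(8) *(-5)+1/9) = -639804/1311037-282960 *sqrt(2)/1311037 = -0.79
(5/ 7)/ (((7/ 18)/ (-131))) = -11790/ 49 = -240.61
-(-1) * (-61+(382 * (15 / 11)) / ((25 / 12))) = 10397 / 55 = 189.04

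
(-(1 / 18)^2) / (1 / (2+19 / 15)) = -49 / 4860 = -0.01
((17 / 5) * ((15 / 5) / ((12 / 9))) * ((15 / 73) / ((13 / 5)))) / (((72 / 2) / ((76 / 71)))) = 4845 / 269516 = 0.02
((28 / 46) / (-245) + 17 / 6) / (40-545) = -13673 / 2439150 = -0.01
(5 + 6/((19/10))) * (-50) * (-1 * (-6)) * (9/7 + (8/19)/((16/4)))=-8602500/2527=-3404.23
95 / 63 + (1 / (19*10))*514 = 25216 / 5985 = 4.21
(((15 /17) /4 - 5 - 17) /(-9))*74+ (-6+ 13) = 56939 /306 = 186.08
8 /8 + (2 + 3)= 6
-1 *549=-549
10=10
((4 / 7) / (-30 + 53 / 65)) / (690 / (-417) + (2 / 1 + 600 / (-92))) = 415610 / 131103567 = 0.00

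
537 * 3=1611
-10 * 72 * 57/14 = -20520/7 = -2931.43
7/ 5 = 1.40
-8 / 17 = -0.47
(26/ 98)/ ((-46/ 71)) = -923/ 2254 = -0.41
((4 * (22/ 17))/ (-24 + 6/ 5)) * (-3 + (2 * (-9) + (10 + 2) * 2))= -220/ 323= -0.68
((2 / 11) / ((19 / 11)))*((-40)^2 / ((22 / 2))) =15.31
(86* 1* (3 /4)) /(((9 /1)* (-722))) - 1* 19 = -82351 /4332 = -19.01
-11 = -11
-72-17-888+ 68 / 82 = -40023 / 41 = -976.17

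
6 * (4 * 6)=144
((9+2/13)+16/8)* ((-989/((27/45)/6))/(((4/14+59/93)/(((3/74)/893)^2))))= -4201049475/17002255423894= -0.00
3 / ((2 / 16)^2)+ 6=198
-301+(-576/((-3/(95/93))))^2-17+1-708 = 35981375/961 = 37441.60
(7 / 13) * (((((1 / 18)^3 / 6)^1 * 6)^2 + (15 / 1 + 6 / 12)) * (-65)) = -18451631555 / 34012224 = -542.50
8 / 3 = 2.67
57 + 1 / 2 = 115 / 2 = 57.50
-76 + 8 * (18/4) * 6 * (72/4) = 3812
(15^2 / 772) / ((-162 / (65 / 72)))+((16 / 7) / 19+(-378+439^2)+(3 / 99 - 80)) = 192263.15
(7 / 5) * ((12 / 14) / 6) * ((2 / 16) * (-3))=-3 / 40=-0.08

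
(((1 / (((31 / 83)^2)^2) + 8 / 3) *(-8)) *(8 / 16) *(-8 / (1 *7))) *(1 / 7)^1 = 684631456 / 19393941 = 35.30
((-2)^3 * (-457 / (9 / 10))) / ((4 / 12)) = 36560 / 3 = 12186.67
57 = 57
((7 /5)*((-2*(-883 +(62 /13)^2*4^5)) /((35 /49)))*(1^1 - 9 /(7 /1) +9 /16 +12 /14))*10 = -996055.85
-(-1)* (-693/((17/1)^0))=-693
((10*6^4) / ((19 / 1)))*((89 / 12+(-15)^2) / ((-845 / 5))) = -3012120 / 3211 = -938.06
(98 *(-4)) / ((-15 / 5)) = 392 / 3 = 130.67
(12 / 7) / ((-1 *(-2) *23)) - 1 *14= -2248 / 161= -13.96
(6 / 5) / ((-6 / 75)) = -15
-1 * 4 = -4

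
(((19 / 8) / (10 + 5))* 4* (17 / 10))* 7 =2261 / 300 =7.54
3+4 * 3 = 15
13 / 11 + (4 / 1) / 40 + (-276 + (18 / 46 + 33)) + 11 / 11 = -608027 / 2530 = -240.33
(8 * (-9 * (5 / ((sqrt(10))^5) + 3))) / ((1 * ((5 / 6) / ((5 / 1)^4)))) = -162000-270 * sqrt(10) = -162853.81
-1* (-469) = 469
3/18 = 1/6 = 0.17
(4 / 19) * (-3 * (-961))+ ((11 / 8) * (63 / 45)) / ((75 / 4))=8650463 / 14250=607.05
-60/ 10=-6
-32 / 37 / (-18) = 16 / 333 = 0.05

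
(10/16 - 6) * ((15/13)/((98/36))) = -5805/2548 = -2.28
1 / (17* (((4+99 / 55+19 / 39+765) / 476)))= 5460 / 150401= 0.04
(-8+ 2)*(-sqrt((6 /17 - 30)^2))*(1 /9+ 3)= 9408 /17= 553.41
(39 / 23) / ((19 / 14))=546 / 437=1.25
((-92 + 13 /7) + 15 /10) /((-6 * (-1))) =-14.77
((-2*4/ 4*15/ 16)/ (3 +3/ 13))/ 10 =-13/ 224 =-0.06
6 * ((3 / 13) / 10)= 9 / 65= 0.14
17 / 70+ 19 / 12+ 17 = 7907 / 420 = 18.83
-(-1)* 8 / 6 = 4 / 3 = 1.33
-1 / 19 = -0.05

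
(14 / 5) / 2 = 7 / 5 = 1.40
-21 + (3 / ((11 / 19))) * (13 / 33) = -2294 / 121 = -18.96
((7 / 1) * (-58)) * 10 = -4060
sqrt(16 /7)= 4*sqrt(7) /7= 1.51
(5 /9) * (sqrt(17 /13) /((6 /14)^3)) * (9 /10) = 343 * sqrt(221) /702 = 7.26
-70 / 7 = -10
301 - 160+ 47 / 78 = 11045 / 78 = 141.60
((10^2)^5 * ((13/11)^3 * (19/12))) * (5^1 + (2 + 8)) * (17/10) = 887038750000000/1331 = 666445341848.23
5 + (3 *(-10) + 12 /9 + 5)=-56 /3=-18.67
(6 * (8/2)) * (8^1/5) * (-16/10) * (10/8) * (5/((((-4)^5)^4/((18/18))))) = -3/8589934592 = -0.00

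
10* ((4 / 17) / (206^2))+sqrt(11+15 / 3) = 721422 / 180353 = 4.00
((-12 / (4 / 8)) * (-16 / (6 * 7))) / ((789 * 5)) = 64 / 27615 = 0.00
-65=-65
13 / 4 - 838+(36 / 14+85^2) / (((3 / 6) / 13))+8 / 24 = 15714925 / 84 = 187082.44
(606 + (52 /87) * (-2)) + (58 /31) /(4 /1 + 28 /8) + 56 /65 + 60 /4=620.92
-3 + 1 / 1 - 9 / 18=-5 / 2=-2.50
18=18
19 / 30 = 0.63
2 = 2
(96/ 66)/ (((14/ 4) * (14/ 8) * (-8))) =-16/ 539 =-0.03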